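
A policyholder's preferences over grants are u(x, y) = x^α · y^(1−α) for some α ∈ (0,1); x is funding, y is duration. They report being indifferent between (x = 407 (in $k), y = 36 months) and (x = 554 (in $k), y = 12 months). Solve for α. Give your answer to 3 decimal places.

α ≈ 0.781

Set the two utilities equal: 407^α·36^(1−α) = 554^α·12^(1−α).
(407/554)^α = (12/36)^(1−α); take logs: α·ln(407/554) = (1−α)·ln(12/36), i.e. α·-0.308352 = (1−α)·-1.098612.
With A = -0.308352 and B = -1.098612: α·A = (1−α)·B, so α = B/(A+B) = -1.098612/-1.406964 ≈ 0.781.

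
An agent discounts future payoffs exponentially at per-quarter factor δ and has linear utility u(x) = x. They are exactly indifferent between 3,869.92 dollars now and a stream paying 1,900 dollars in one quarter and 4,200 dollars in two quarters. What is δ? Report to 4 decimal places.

Equating present values: 3869.92 = 1900δ + 4200δ².
Rearranged: 4200δ² + 1900δ − 3869.92 = 0.
By the quadratic formula (taking the positive root), δ = (−1900 + √68624656.00) / 8400 ≈ 0.7600.

δ ≈ 0.7600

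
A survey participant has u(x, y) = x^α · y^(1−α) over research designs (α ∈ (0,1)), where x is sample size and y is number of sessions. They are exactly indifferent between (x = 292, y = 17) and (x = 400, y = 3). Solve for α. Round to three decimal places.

α ≈ 0.846

Set the two utilities equal: 292^α·17^(1−α) = 400^α·3^(1−α).
Taking logs: α·ln 292 + (1−α)·ln 17 = α·ln 400 + (1−α)·ln 3, i.e. α·-0.314711 = (1−α)·-1.734601.
Thus α·(-2.049312) = -1.734601, so α = -1.734601/-2.049312 ≈ 0.846.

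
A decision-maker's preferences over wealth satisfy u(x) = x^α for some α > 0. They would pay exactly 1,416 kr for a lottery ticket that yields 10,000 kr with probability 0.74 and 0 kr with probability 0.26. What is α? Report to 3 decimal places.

α ≈ 0.154

Since u(0) = 0, the lottery's EU is 0.74·10000^α.
Indifference: 1416^α = 0.74·10000^α, so (1416/10000)^α = 0.74.
Taking logs: α·ln(1416/10000) = ln(0.74), so α = -0.301105 / -1.954749 ≈ 0.154.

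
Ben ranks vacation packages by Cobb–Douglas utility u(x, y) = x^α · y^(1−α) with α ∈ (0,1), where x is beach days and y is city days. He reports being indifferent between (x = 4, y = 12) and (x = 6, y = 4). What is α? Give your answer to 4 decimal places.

α ≈ 0.7304

Indifference: 4^α · 12^(1−α) = 6^α · 4^(1−α).
Rearrange to (4/6)^α = (4/12)^(1−α) and take logs: α·-0.4054651 = (1−α)·-1.0986123.
With A = -0.4054651 and B = -1.0986123: α·A = (1−α)·B, so α = B/(A+B) = -1.0986123/-1.5040774 ≈ 0.7304.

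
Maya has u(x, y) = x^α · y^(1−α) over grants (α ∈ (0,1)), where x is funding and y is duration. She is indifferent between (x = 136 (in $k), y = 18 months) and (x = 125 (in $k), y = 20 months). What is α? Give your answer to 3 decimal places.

The Cobb–Douglas utilities coincide, so 136^α·18^(1−α) = 125^α·20^(1−α).
Rearrange to (136/125)^α = (20/18)^(1−α) and take logs: α·0.084341 = (1−α)·0.105361.
With A = 0.084341 and B = 0.105361: α·A = (1−α)·B, so α = B/(A+B) = 0.105361/0.189702 ≈ 0.555.

α ≈ 0.555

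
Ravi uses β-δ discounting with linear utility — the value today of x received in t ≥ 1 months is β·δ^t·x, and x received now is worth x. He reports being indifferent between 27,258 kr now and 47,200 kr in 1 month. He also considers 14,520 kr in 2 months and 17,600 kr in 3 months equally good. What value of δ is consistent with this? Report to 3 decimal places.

δ ≈ 0.825

From the later pair, β·δ^2·14520 = β·δ^3·17600; dividing through, δ = 14520/17600 = 0.82500.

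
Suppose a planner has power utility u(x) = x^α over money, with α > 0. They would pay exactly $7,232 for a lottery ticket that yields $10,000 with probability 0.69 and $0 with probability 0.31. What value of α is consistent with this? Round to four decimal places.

EU(lottery) = 0.69·10000^α + 0.31·0 = 0.69·10000^α.
Setting u(7232) equal to that: 7232^α = 0.69·10000^α ⇒ (7232/10000)^α = 0.69.
Taking logs: α·ln(7232/10000) = ln(0.69), so α = -0.3710637 / -0.3240695 ≈ 1.1450.

α ≈ 1.1450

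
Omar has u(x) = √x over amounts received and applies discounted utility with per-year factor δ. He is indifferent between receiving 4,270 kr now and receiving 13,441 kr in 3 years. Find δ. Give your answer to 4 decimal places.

δ ≈ 0.8260

Indifference means u(4270) = δ^3 · u(13441), so δ^3 = u(4270)/u(13441).
Since u(x) = √x, δ^3 = √(4270/13441) = 0.56364.
Taking the cube root: δ = 0.56364^(1/3) ≈ 0.8260.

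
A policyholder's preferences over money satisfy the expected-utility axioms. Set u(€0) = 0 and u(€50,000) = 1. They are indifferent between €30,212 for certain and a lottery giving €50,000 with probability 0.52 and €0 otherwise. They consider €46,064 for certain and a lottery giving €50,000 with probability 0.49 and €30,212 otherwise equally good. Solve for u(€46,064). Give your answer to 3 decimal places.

0.755

First, u(€30,212) = 0.52·u(€50,000) + 0.48·u(€0) = 0.52.
The second indifference gives u(€46,064) = 0.49·u(€50,000) + 0.51·u(€30,212) = 0.49·1.00 + 0.51·0.52 = 0.7552.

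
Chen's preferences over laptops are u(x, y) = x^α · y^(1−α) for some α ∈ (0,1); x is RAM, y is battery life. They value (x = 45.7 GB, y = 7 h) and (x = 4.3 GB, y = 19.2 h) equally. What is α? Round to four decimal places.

α ≈ 0.2992

Indifference: 45.7^α · 7^(1−α) = 4.3^α · 19.2^(1−α).
Rearrange to (45.7/4.3)^α = (19.2/7)^(1−α) and take logs: α·2.3634833 = (1−α)·1.0090001.
With A = 2.3634833 and B = 1.0090001: α·A = (1−α)·B, so α = B/(A+B) = 1.0090001/3.3724834 ≈ 0.2992.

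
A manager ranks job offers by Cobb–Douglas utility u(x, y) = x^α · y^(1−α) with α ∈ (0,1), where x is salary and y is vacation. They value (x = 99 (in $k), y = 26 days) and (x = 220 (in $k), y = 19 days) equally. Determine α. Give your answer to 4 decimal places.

α ≈ 0.2820

The Cobb–Douglas utilities coincide, so 99^α·26^(1−α) = 220^α·19^(1−α).
(99/220)^α = (19/26)^(1−α); take logs: α·ln(99/220) = (1−α)·ln(19/26), i.e. α·-0.7985077 = (1−α)·-0.3136576.
Thus α·(-1.1121653) = -0.3136576, so α = -0.3136576/-1.1121653 ≈ 0.2820.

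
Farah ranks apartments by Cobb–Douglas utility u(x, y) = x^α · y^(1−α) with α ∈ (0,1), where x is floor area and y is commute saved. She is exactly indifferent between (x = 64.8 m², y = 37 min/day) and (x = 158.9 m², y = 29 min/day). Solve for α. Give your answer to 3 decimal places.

α ≈ 0.214

The Cobb–Douglas utilities coincide, so 64.8^α·37^(1−α) = 158.9^α·29^(1−α).
Rearrange to (64.8/158.9)^α = (29/37)^(1−α) and take logs: α·-0.896969 = (1−α)·-0.243622.
So α/(1−α) = (-0.243622)/(-0.896969) = 0.271606, and α = 0.271606/1.271606 ≈ 0.214.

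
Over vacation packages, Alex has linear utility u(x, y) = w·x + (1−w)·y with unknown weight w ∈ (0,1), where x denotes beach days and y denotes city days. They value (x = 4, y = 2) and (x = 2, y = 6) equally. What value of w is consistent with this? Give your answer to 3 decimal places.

w = 0.667

Equating utilities: w·4 + (1−w)·2 = w·2 + (1−w)·6.
Collecting terms: w·2 = (1−w)·4.
Hence w = 4/(2+4) = 4/6 = 0.667.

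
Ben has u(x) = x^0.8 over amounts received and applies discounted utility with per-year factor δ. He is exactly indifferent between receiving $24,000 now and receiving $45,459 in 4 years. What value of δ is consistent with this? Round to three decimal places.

δ ≈ 0.880

The payoff in 4 years is discounted by δ^4, so u(24000) = δ^4·u(45459) and δ^4 = u(24000)/u(45459).
Since u(x) = x^0.8, δ^4 = (24000/45459)^0.8 = 0.52795^0.8 = 0.59989.
Hence δ = (0.59989)^(1/4) = 0.88007.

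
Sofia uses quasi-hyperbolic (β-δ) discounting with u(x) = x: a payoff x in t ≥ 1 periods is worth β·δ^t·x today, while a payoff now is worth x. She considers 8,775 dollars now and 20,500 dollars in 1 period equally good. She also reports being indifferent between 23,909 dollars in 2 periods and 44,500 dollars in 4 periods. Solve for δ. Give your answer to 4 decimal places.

δ ≈ 0.7330

From the later pair, β·δ^2·23909 = β·δ^4·44500; dividing through, δ^2 = 23909/44500 = 0.53728, so δ = 0.73299.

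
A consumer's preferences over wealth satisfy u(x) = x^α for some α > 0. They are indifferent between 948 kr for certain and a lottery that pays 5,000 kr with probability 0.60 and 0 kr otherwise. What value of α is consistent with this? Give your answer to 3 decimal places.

α ≈ 0.307

Since u(0) = 0, the lottery's EU is 0.60·5000^α.
Setting u(948) equal to that: 948^α = 0.60·5000^α ⇒ (948/5000)^α = 0.60.
Take logs: α = ln 0.60 / ln(948/5000) ≈ 0.30720.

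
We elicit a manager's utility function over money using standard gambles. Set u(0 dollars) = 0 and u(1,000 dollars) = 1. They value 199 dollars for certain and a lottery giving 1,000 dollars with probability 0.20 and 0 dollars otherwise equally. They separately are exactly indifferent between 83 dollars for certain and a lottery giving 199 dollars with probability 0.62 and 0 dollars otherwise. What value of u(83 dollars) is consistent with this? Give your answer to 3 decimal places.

0.124

From the first indifference, u(199 dollars) = 0.20·u(1,000 dollars) + 0.80·u(0 dollars) = 0.20·1 + 0.80·0 = 0.20.
The second indifference gives u(83 dollars) = 0.62·u(199 dollars) + 0.38·u(0 dollars) = 0.62·0.20 + 0.38·0.00 = 0.1240.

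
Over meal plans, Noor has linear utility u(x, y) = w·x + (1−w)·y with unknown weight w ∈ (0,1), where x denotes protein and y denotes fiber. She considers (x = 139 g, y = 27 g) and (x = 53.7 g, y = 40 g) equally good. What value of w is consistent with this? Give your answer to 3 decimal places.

Equating utilities: w·139 + (1−w)·27 = w·53.7 + (1−w)·40.
w·(139−53.7) = (1−w)·(40−27), i.e. w·85.3 = (1−w)·13.
So w/(1−w) = 13/85.3 = 0.1524, giving w = 13/(85.3+13) = 0.132.

w = 0.132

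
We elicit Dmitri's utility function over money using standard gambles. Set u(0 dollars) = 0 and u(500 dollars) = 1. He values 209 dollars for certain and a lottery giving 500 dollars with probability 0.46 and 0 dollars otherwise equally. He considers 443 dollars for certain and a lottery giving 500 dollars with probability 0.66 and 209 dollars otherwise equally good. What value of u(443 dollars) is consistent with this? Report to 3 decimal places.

0.816

The first gamble pins u(209 dollars): it must equal 0.46·1 + 0.54·0 = 0.46.
Chaining: u(443 dollars) = 0.66·1.00 + 0.34·0.46 = 0.8164.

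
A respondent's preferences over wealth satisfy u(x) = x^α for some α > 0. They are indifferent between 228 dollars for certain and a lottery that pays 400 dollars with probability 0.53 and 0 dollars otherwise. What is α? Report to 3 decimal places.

α ≈ 1.129

The lottery's expected utility is 0.53·u(400) + 0.47·u(0) = 0.53·400^α (since u(0) = 0 for α > 0).
Equating: 228^α = 0.53·400^α, i.e. 0.5700^α = 0.53.
Take logs: α = ln 0.53 / ln(228/400) ≈ 1.12944.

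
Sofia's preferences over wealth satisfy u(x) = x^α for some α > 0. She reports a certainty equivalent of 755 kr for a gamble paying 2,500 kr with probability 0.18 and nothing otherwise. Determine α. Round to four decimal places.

EU(lottery) = 0.18·2500^α + 0.82·0 = 0.18·2500^α.
Equating: 755^α = 0.18·2500^α, i.e. 0.3020^α = 0.18.
Take logs: α = ln 0.18 / ln(755/2500) ≈ 1.432187.

α ≈ 1.4322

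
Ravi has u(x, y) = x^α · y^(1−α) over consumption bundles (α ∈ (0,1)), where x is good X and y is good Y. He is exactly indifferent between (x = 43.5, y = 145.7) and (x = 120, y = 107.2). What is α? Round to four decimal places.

Indifference: 43.5^α · 145.7^(1−α) = 120^α · 107.2^(1−α).
Taking logs: α·ln 43.5 + (1−α)·ln 145.7 = α·ln 120 + (1−α)·ln 107.2, i.e. α·-1.0147308 = (1−α)·-0.3068535.
So α/(1−α) = (-0.3068535)/(-1.0147308) = 0.3023989, and α = 0.3023989/1.3023989 ≈ 0.2322.

α ≈ 0.2322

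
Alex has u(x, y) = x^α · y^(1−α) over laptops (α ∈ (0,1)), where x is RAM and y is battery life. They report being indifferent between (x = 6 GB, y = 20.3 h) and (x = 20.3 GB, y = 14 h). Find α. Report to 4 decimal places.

α ≈ 0.2336

The Cobb–Douglas utilities coincide, so 6^α·20.3^(1−α) = 20.3^α·14^(1−α).
Rearrange to (6/20.3)^α = (14/20.3)^(1−α) and take logs: α·-1.2188614 = (1−α)·-0.3715636.
With A = -1.2188614 and B = -0.3715636: α·A = (1−α)·B, so α = B/(A+B) = -0.3715636/-1.5904250 ≈ 0.2336.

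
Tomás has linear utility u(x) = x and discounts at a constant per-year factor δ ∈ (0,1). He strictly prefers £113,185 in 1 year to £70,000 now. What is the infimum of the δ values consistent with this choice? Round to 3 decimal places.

The preference means 70000 < δ·113185.
Dividing through by 113185 gives δ > 0.61846.

δ > 0.618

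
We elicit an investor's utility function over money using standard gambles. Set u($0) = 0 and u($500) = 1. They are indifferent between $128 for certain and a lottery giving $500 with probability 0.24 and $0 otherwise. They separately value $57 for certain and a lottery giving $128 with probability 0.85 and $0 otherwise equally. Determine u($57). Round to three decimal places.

0.204

The first gamble pins u($128): it must equal 0.24·1 + 0.76·0 = 0.24.
The second indifference gives u($57) = 0.85·u($128) + 0.15·u($0) = 0.85·0.24 + 0.15·0.00 = 0.2040.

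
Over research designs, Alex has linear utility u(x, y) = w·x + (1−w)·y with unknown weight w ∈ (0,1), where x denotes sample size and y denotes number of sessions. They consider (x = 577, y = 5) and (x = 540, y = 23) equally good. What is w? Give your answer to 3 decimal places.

w = 0.327

Equating utilities: w·577 + (1−w)·5 = w·540 + (1−w)·23.
w·(577−540) = (1−w)·(23−5), i.e. w·37 = (1−w)·18.
So w/(1−w) = 18/37 = 0.4865, giving w = 18/(37+18) = 0.327.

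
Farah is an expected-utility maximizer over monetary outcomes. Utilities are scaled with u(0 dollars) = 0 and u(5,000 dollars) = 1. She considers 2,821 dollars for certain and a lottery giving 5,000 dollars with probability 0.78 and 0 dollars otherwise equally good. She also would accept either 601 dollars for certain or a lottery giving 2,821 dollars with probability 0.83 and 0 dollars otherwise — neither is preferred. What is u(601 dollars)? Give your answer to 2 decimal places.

0.65

From the first indifference, u(2,821 dollars) = 0.78·u(5,000 dollars) + 0.22·u(0 dollars) = 0.78·1 + 0.22·0 = 0.78.
The second indifference gives u(601 dollars) = 0.83·u(2,821 dollars) + 0.17·u(0 dollars) = 0.83·0.78 + 0.17·0.00 = 0.6474.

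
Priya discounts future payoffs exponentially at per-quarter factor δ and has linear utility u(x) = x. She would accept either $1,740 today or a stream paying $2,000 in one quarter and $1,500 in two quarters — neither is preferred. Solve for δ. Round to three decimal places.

Present value of the stream is 2000·δ + 1500·δ². Indifference gives 2000δ + 1500δ² = 1740.
That is, 1500δ² + 2000δ − 1740 = 0, a quadratic in δ.
By the quadratic formula (taking the positive root), δ = (−2000 + √14440000.00) / 3000 ≈ 0.600.

δ ≈ 0.600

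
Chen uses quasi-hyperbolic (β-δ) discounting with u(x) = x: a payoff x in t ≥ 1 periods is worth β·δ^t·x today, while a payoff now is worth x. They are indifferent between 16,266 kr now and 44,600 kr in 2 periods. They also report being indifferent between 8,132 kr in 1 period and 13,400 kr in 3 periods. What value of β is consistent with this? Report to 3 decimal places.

β ≈ 0.601

Both payoffs in the second observation are in the future, so β drops out: δ^1·8132 = δ^3·13400 ⇒ δ^2 = 8132/13400 = 0.60687, so δ = 0.77902.
The first indifference: 16266 = β·δ^2·44600, so β = 16266/(δ^2·44600) = 16266/(0.60687·44600) ≈ 0.601.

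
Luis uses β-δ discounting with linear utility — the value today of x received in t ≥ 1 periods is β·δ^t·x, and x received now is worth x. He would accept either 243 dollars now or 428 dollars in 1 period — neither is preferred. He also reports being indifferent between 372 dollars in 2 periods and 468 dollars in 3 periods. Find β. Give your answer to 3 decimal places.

β ≈ 0.714

The second indifference involves only future payoffs, so β cancels: β·δ^2·372 = β·δ^3·468, giving δ = 372/468 = 0.79487.
The first indifference: 243 = β·δ·428, so β = 243/(δ·428) = 243/(0.79487·428) ≈ 0.714.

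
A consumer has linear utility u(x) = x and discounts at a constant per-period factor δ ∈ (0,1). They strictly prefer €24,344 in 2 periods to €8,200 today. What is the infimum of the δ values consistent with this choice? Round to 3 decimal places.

The preference means 8200 < δ^2·24344.
Dividing by 24344: δ^2 > 0.33684. Both sides are positive, so the square root keeps the direction.
δ > (8200/24344)^(1/2) ≈ 0.580.

δ > 0.580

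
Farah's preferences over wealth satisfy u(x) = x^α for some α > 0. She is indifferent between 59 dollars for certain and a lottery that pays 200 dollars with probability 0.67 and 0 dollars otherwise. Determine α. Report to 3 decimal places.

EU(lottery) = 0.67·200^α + 0.33·0 = 0.67·200^α.
Indifference: 59^α = 0.67·200^α, so (59/200)^α = 0.67.
Taking logs: α·ln(59/200) = ln(0.67), so α = -0.400478 / -1.220780 ≈ 0.328.

α ≈ 0.328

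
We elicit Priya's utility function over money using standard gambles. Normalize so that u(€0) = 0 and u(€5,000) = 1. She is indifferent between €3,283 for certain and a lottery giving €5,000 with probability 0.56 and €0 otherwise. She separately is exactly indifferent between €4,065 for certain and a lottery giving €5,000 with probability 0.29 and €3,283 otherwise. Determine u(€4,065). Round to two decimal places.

From the first indifference, u(€3,283) = 0.56·u(€5,000) + 0.44·u(€0) = 0.56·1 + 0.44·0 = 0.56.
Chaining: u(€4,065) = 0.29·1.00 + 0.71·0.56 = 0.6876.

0.69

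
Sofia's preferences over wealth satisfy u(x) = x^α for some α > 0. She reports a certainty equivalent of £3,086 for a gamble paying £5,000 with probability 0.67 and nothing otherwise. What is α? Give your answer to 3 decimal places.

α ≈ 0.830

The lottery's expected utility is 0.67·u(5000) + 0.33·u(0) = 0.67·5000^α (since u(0) = 0 for α > 0).
Indifference: 3086^α = 0.67·5000^α, so (3086/5000)^α = 0.67.
Take logs: α = ln 0.67 / ln(3086/5000) ≈ 0.82990.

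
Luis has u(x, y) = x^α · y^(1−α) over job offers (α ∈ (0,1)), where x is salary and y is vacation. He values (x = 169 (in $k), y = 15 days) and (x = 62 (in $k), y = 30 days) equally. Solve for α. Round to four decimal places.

α ≈ 0.4087

The Cobb–Douglas utilities coincide, so 169^α·15^(1−α) = 62^α·30^(1−α).
Taking logs: α·ln 169 + (1−α)·ln 15 = α·ln 62 + (1−α)·ln 30, i.e. α·1.0027643 = (1−α)·0.6931472.
Thus α·(1.6959115) = 0.6931472, so α = 0.6931472/1.6959115 ≈ 0.4087.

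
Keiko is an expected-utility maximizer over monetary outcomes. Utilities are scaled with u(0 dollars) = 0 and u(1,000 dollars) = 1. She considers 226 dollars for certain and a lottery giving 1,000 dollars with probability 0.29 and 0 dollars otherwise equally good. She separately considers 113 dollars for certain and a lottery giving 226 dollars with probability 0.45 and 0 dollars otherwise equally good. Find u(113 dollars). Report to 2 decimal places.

0.13

First, u(226 dollars) = 0.29·u(1,000 dollars) + 0.71·u(0 dollars) = 0.29.
Then u(113 dollars) = 0.45·u(226 dollars) + 0.55·u(0 dollars) = 0.45·0.29 + 0.55·0.00 = 0.1305.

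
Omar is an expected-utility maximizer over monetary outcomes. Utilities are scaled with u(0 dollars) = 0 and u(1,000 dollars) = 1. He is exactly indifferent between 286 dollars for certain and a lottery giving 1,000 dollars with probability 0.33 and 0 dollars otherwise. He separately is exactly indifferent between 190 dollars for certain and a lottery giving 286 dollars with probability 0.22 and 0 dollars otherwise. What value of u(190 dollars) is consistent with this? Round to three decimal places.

The first gamble pins u(286 dollars): it must equal 0.33·1 + 0.67·0 = 0.33.
The second indifference gives u(190 dollars) = 0.22·u(286 dollars) + 0.78·u(0 dollars) = 0.22·0.33 + 0.78·0.00 = 0.0726.

0.073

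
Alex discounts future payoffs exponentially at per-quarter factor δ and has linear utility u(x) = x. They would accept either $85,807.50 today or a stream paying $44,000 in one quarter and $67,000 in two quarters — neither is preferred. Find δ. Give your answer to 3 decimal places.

δ ≈ 0.850

The stream is worth 44000δ + 67000δ² today, so 44000δ + 67000δ² = 85807.50.
That is, 67000δ² + 44000δ − 85807.50 = 0, a quadratic in δ.
δ = (−44000 + √(44000² + 4·67000·85807.50)) / (2·67000) = (−44000 + √24932410000.00) / 134000 ≈ 0.850.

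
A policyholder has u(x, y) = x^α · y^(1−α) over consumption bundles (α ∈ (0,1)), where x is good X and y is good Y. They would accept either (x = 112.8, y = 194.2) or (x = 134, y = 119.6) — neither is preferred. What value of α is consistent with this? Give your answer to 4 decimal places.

α ≈ 0.7378

The Cobb–Douglas utilities coincide, so 112.8^α·194.2^(1−α) = 134^α·119.6^(1−α).
Rearrange to (112.8/134)^α = (119.6/194.2)^(1−α) and take logs: α·-0.1722235 = (1−α)·-0.4847357.
Thus α·(-0.6569592) = -0.4847357, so α = -0.4847357/-0.6569592 ≈ 0.7378.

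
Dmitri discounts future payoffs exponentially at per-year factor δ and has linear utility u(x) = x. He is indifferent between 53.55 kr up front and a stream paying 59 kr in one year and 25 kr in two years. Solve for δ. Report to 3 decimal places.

δ ≈ 0.700

Present value of the stream is 59·δ + 25·δ². Indifference gives 59δ + 25δ² = 53.55.
So 25δ² + 59δ − 53.55 = 0.
The positive root is δ = [−59 + √(59² + 4·25·53.55)] / (2·25) = (−59 + 94.000)/50 ≈ 0.700.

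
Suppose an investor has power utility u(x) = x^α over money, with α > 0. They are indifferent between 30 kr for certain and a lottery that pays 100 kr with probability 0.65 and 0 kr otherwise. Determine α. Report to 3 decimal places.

α ≈ 0.358

The lottery's expected utility is 0.65·u(100) + 0.35·u(0) = 0.65·100^α (since u(0) = 0 for α > 0).
Indifference: 30^α = 0.65·100^α, so (30/100)^α = 0.65.
Take logs: α = ln 0.65 / ln(30/100) ≈ 0.35780.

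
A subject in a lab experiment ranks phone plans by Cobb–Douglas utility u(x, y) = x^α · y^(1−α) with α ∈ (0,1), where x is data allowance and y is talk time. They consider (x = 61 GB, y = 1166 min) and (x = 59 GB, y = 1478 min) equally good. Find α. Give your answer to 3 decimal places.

Indifference: 61^α · 1166^(1−α) = 59^α · 1478^(1−α).
Taking logs: α·ln 61 + (1−α)·ln 1166 = α·ln 59 + (1−α)·ln 1478, i.e. α·0.033336 = (1−α)·0.237111.
So α/(1−α) = (0.237111)/(0.033336) = 7.112761, and α = 7.112761/8.112761 ≈ 0.877.

α ≈ 0.877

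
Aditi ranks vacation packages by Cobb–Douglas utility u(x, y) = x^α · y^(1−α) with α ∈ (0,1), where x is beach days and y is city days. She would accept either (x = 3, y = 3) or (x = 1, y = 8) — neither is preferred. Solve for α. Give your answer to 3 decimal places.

α ≈ 0.472

The Cobb–Douglas utilities coincide, so 3^α·3^(1−α) = 1^α·8^(1−α).
Taking logs: α·ln 3 + (1−α)·ln 3 = α·ln 1 + (1−α)·ln 8, i.e. α·1.098612 = (1−α)·0.980829.
So α/(1−α) = (0.980829)/(1.098612) = 0.892789, and α = 0.892789/1.892789 ≈ 0.472.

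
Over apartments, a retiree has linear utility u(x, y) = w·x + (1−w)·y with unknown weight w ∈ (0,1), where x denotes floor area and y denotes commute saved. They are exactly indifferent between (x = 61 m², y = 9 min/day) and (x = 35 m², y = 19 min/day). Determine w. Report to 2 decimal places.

u(61,9) = u(35,19) means w·61 + (1−w)·9 = w·35 + (1−w)·19.
Rearranging, 26·w − 10·(1−w) = 0.
The marginal rate of substitution is 10/26, so w = 10/(26+10) = 0.28.

w = 0.28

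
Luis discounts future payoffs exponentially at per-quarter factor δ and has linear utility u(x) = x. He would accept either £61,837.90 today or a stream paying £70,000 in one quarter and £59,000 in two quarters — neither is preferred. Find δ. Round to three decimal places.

The stream is worth 70000δ + 59000δ² today, so 70000δ + 59000δ² = 61837.90.
That is, 59000δ² + 70000δ − 61837.90 = 0, a quadratic in δ.
The positive root is δ = [−70000 + √(70000² + 4·59000·61837.90)] / (2·59000) = (−70000 + 139620.000)/118000 ≈ 0.590.

δ ≈ 0.590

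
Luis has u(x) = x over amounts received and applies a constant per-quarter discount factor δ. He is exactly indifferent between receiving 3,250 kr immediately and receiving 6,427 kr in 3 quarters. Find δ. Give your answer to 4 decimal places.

The payoff in 3 quarters is discounted by δ^3, so u(3250) = δ^3·u(6427) and δ^3 = u(3250)/u(6427).
With u(x) = x: δ^3 = 3250/6427 = 0.50568.
So δ = 0.50568^(1/3) ≈ 0.7967.

δ ≈ 0.7967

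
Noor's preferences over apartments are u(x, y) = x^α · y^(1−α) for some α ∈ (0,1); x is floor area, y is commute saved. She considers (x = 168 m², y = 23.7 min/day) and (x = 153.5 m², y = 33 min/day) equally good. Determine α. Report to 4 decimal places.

The Cobb–Douglas utilities coincide, so 168^α·23.7^(1−α) = 153.5^α·33^(1−α).
(168/153.5)^α = (33/23.7)^(1−α); take logs: α·ln(168/153.5) = (1−α)·ln(33/23.7), i.e. α·0.0902634 = (1−α)·0.3310325.
With A = 0.0902634 and B = 0.3310325: α·A = (1−α)·B, so α = B/(A+B) = 0.3310325/0.4212959 ≈ 0.7857.

α ≈ 0.7857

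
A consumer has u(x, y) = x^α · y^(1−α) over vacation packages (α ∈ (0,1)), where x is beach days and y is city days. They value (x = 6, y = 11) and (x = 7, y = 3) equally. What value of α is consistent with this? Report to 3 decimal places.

α ≈ 0.894

Set the two utilities equal: 6^α·11^(1−α) = 7^α·3^(1−α).
Taking logs: α·ln 6 + (1−α)·ln 11 = α·ln 7 + (1−α)·ln 3, i.e. α·-0.154151 = (1−α)·-1.299283.
Thus α·(-1.453434) = -1.299283, so α = -1.299283/-1.453434 ≈ 0.894.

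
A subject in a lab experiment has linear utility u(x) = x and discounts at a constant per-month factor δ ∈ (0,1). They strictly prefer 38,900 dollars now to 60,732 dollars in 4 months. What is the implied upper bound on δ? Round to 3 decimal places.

δ < 0.895

Comparing present values: 38900 > δ^4·60732.
So δ^4 < 38900/60732 = 0.64052; taking the 4th root of both positive sides preserves the inequality.
δ < 0.64052^(1/4) = 0.895.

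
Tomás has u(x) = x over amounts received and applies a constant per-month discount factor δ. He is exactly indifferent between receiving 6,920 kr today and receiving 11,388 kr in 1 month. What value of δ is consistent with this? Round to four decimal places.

Indifference means u(6920) = δ · u(11388), so δ = u(6920)/u(11388).
With u(x) = x: δ = 6920/11388 = 0.60766.

δ ≈ 0.6077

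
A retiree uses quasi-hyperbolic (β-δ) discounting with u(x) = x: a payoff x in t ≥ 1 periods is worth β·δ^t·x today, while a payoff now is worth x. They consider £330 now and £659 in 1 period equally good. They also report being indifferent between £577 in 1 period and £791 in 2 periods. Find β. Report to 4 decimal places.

Both payoffs in the second observation are in the future, so β drops out: δ^1·577 = δ^2·791 ⇒ δ = 577/791 = 0.72946.
Now use the now-vs-future pair: 330 = β·δ·659 gives β = 330/(0.72946·659) ≈ 0.6865.

β ≈ 0.6865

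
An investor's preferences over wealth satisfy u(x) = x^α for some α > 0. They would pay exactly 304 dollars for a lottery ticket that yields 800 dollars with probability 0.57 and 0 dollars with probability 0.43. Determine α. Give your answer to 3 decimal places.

α ≈ 0.581

Since u(0) = 0, the lottery's EU is 0.57·800^α.
Indifference: 304^α = 0.57·800^α, so (304/800)^α = 0.57.
Take logs: α = ln 0.57 / ln(304/800) ≈ 0.58095.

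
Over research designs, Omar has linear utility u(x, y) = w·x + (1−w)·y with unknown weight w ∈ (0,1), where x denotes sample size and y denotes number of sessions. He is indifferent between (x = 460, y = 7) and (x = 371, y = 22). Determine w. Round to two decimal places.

Equating utilities: w·460 + (1−w)·7 = w·371 + (1−w)·22.
Rearranging, 89·w − 15·(1−w) = 0.
So w/(1−w) = 15/89 = 0.1685, giving w = 15/(89+15) = 0.14.

w = 0.14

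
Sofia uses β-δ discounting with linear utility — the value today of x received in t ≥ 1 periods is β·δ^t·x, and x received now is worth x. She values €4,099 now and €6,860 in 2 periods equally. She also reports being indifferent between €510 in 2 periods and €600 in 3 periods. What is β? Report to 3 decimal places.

From the later pair, β·δ^2·510 = β·δ^3·600; dividing through, δ = 510/600 = 0.85000.
Substituting δ into 4099 = β·δ^2·6860: β = 4099/(4956.350) ≈ 0.827.

β ≈ 0.827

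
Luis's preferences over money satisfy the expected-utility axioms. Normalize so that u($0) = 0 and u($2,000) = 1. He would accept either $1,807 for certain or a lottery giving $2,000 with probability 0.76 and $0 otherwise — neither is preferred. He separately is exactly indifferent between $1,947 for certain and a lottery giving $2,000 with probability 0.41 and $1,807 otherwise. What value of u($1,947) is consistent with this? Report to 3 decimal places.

0.858

The first gamble pins u($1,807): it must equal 0.76·1 + 0.24·0 = 0.76.
The second indifference gives u($1,947) = 0.41·u($2,000) + 0.59·u($1,807) = 0.41·1.00 + 0.59·0.76 = 0.8584.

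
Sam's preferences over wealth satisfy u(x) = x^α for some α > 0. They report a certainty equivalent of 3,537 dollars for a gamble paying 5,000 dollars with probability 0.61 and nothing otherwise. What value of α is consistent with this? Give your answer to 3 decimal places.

α ≈ 1.428

EU(lottery) = 0.61·5000^α + 0.39·0 = 0.61·5000^α.
Equating: 3537^α = 0.61·5000^α, i.e. 0.7074^α = 0.61.
α = ln(0.61) / ln(3537/5000) = -0.494296/-0.346159 ≈ 1.428.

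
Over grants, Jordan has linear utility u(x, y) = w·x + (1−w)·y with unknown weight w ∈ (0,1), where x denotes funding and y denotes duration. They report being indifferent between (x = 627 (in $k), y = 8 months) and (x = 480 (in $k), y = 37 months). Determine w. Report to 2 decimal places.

w = 0.16

Indifference: w·627 + (1−w)·8 = w·480 + (1−w)·37.
Collecting terms: w·147 = (1−w)·29.
So w/(1−w) = 29/147 = 0.1973, giving w = 29/(147+29) = 0.16.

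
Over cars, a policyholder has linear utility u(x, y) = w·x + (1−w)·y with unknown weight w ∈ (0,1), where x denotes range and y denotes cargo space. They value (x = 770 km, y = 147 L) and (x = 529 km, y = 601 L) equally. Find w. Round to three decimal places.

u(770,147) = u(529,601) means w·770 + (1−w)·147 = w·529 + (1−w)·601.
Collecting terms: w·241 = (1−w)·454.
Hence w = 454/(241+454) = 454/695 = 0.653.

w = 0.653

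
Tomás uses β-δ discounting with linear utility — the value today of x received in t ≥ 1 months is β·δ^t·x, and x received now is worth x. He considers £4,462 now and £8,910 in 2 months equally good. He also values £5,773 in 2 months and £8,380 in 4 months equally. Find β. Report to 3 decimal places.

Both payoffs in the second observation are in the future, so β drops out: δ^2·5773 = δ^4·8380 ⇒ δ^2 = 5773/8380 = 0.68890, so δ = 0.83000.
Substituting δ into 4462 = β·δ^2·8910: β = 4462/(6138.118) ≈ 0.727.

β ≈ 0.727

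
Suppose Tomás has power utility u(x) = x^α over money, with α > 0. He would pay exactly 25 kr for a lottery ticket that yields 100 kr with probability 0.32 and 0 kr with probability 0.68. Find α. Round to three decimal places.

α ≈ 0.822

EU(lottery) = 0.32·100^α + 0.68·0 = 0.32·100^α.
Equating: 25^α = 0.32·100^α, i.e. 0.2500^α = 0.32.
α = ln(0.32) / ln(25/100) = -1.139434/-1.386294 ≈ 0.822.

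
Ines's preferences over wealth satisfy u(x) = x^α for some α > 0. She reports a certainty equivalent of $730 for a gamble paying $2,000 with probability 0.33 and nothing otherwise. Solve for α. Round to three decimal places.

α ≈ 1.100

Since u(0) = 0, the lottery's EU is 0.33·2000^α.
Setting u(730) equal to that: 730^α = 0.33·2000^α ⇒ (730/2000)^α = 0.33.
α = ln(0.33) / ln(730/2000) = -1.108663/-1.007858 ≈ 1.100.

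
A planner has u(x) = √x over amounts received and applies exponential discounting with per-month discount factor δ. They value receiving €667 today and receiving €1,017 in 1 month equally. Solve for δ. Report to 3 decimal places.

Indifference means u(667) = δ · u(1017), so δ = u(667)/u(1017).
Since u(x) = √x, δ = √(667/1017) = 0.80985.

δ ≈ 0.810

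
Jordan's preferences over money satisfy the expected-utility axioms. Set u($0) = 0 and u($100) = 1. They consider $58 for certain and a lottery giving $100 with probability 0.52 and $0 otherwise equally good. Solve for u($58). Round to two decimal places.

The indifference gives u($58) = 0.52·u($100) + 0.48·u($0) = 0.52·1 + 0.48·0 = 0.52.

0.52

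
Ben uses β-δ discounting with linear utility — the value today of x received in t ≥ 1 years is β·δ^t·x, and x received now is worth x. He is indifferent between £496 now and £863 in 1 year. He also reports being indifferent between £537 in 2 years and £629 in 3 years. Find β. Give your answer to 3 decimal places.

Both payoffs in the second observation are in the future, so β drops out: δ^2·537 = δ^3·629 ⇒ δ = 537/629 = 0.85374.
Substituting δ into 496 = β·δ·863: β = 496/(736.774) ≈ 0.673.

β ≈ 0.673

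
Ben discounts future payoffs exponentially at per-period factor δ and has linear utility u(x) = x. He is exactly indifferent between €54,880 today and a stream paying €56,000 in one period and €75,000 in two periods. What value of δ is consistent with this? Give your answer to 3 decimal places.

The stream is worth 56000δ + 75000δ² today, so 56000δ + 75000δ² = 54880.
That is, 75000δ² + 56000δ − 54880 = 0, a quadratic in δ.
The positive root is δ = [−56000 + √(56000² + 4·75000·54880)] / (2·75000) = (−56000 + 140000.000)/150000 ≈ 0.560.

δ ≈ 0.560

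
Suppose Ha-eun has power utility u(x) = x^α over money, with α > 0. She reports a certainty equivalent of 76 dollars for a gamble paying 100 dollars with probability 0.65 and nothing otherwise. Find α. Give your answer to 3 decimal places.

α ≈ 1.570

Since u(0) = 0, the lottery's EU is 0.65·100^α.
Setting u(76) equal to that: 76^α = 0.65·100^α ⇒ (76/100)^α = 0.65.
Take logs: α = ln 0.65 / ln(76/100) ≈ 1.56970.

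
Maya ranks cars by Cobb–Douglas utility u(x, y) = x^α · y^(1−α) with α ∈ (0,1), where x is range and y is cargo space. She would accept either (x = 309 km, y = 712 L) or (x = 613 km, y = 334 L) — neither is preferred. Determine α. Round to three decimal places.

α ≈ 0.525

Indifference: 309^α · 712^(1−α) = 613^α · 334^(1−α).
(309/613)^α = (334/712)^(1−α); take logs: α·ln(309/613) = (1−α)·ln(334/712), i.e. α·-0.685024 = (1−α)·-0.756937.
With A = -0.685024 and B = -0.756937: α·A = (1−α)·B, so α = B/(A+B) = -0.756937/-1.441961 ≈ 0.525.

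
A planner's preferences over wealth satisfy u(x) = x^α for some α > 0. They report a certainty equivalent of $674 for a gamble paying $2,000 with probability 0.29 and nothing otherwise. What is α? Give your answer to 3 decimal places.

EU(lottery) = 0.29·2000^α + 0.71·0 = 0.29·2000^α.
Equating: 674^α = 0.29·2000^α, i.e. 0.3370^α = 0.29.
Take logs: α = ln 0.29 / ln(674/2000) ≈ 1.13809.

α ≈ 1.138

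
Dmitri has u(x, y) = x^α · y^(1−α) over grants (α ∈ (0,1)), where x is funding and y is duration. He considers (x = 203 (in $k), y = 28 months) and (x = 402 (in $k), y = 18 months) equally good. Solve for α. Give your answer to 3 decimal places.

α ≈ 0.393

Set the two utilities equal: 203^α·28^(1−α) = 402^α·18^(1−α).
Rearrange to (203/402)^α = (18/28)^(1−α) and take logs: α·-0.683246 = (1−α)·-0.441833.
Thus α·(-1.125079) = -0.441833, so α = -0.441833/-1.125079 ≈ 0.393.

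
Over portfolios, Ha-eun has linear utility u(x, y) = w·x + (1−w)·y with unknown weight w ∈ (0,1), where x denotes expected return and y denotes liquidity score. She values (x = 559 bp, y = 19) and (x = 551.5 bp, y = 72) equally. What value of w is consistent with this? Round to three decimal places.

w = 0.876

u(559,19) = u(551.5,72) means w·559 + (1−w)·19 = w·551.5 + (1−w)·72.
Rearranging, 7.5·w − 53·(1−w) = 0.
Hence w = 53/(7.5+53) = 53/60.5 = 0.876.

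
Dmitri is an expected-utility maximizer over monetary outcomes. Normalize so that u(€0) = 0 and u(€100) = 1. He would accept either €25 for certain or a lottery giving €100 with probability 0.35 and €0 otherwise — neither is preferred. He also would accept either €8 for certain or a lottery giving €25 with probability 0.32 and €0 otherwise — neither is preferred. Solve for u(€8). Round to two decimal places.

From the first indifference, u(€25) = 0.35·u(€100) + 0.65·u(€0) = 0.35·1 + 0.65·0 = 0.35.
Chaining: u(€8) = 0.32·0.35 + 0.68·0.00 = 0.1120.

0.11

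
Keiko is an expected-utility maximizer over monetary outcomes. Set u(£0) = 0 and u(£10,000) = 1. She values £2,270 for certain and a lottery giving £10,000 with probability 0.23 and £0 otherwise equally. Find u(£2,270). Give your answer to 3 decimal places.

0.230

The indifference gives u(£2,270) = 0.23·u(£10,000) + 0.77·u(£0) = 0.23·1 + 0.77·0 = 0.23.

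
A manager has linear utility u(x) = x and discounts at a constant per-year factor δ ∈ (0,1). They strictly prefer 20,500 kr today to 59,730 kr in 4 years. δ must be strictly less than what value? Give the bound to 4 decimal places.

Comparing present values: 20500 > δ^4·59730.
Hence δ^4 < 20500/59730 = 0.34321, and x ↦ x^(1/4) is increasing on (0,∞).
δ < 0.34321^(1/4) = 0.7654.

δ < 0.7654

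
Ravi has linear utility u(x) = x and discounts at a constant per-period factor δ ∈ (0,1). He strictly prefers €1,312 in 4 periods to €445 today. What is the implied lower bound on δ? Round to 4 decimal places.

δ > 0.7631

Under u(x) = x this choice says 445 < δ^4·1312.
So δ^4 > 445/1312 = 0.33918; taking the 4th root of both positive sides preserves the inequality.
δ > 0.33918^(1/4) = 0.7631.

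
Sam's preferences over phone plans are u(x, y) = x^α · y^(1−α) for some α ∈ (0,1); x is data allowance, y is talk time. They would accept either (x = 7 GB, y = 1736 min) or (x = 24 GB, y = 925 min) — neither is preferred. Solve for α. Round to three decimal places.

α ≈ 0.338

The Cobb–Douglas utilities coincide, so 7^α·1736^(1−α) = 24^α·925^(1−α).
Rearrange to (7/24)^α = (925/1736)^(1−α) and take logs: α·-1.232144 = (1−α)·-0.629545.
So α/(1−α) = (-0.629545)/(-1.232144) = 0.510935, and α = 0.510935/1.510935 ≈ 0.338.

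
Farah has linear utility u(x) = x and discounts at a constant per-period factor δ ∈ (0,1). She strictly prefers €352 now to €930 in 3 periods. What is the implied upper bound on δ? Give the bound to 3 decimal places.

δ < 0.723

The preference means 352 > δ^3·930.
Hence δ^3 < 352/930 = 0.37849, and x ↦ x^(1/3) is increasing on (0,∞).
δ < (352/930)^(1/3) ≈ 0.723.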